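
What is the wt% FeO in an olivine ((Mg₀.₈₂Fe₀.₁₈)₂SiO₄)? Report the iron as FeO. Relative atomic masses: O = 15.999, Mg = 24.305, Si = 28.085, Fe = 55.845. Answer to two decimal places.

Molar mass of (Mg₀.₈₂Fe₀.₁₈)₂SiO₄ = 1.64*24.305 + 0.36*55.845 + 1*28.085 + 4*15.999 = 152.045 g/mol.
Each formula unit contains 0.36 Fe, equivalent to 0.36/1 = 0.3600 mol FeO.
M(FeO) = 1×55.845 + 1×15.999 = 71.844 g/mol.
Mass of FeO per formula unit = 0.3600 × 71.844 = 25.864 g.
FeO wt% = 25.864 / 152.045 × 100 = 17.01%.

17.01 wt%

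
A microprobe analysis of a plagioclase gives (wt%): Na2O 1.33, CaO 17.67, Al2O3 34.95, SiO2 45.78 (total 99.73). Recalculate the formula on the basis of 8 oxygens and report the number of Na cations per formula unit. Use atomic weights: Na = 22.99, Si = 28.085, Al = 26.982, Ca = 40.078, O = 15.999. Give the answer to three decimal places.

Na2O (M=61.979): mol = 0.02146; Na = 0.04292, O = 0.02146.
CaO (M=56.077): mol = 0.31510; Ca = 0.31510, O = 0.31510.
Al2O3 (M=101.961): mol = 0.34278; Al = 0.68556, O = 1.02834.
SiO2 (M=60.083): mol = 0.76195; Si = 0.76195, O = 1.52390.
ΣO = 2.88880; factor = 8/ΣO = 2.76932.
Na apfu = 0.04292 × 2.76932 = 0.119.

0.119 Na apfu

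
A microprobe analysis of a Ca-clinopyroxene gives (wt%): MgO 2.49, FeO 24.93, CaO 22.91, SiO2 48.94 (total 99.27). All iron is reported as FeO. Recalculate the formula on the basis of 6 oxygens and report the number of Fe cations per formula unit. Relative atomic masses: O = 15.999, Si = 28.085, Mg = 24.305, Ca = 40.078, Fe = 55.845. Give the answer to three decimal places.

0.851 Fe apfu

2.49 wt% MgO ÷ 40.304 g/mol = 0.06178 mol, giving 0.06178 Mg and 0.06178 O.
24.93 wt% FeO ÷ 71.844 g/mol = 0.34700 mol, giving 0.34700 Fe and 0.34700 O.
22.91 wt% CaO ÷ 56.077 g/mol = 0.40855 mol, giving 0.40855 Ca and 0.40855 O.
48.94 wt% SiO2 ÷ 60.083 g/mol = 0.81454 mol, giving 0.81454 Si and 1.62908 O.
Oxygen sums to 2.44641; scaling by 6/2.44641 = 2.45257 puts the formula on 6 O.
Fe: 0.34700 × 2.45257 = 0.851 atoms per formula unit.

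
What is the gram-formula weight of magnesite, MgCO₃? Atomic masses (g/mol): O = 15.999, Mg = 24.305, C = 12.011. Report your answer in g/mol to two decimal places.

The formula mass is the sum 1·24.305 + 1·12.011 + 3·15.999.

84.31 g/mol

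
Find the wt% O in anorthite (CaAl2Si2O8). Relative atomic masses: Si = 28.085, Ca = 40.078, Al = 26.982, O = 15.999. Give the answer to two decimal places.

46.01 wt%

Formula mass = 1·40.078 + 2·26.982 + 2·28.085 + 8·15.999 = 278.204 g/mol, of which 127.992 g is O.
So O makes up 127.992/278.204 = 0.4601 of the mass, i.e. 46.01%.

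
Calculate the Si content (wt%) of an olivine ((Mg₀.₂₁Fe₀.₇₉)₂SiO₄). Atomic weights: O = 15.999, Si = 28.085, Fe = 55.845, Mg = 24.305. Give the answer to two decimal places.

14.74 wt%

Molar mass of (Mg₀.₂₁Fe₀.₇₉)₂SiO₄: 0.42×24.305 + 1.58×55.845 + 1×28.085 + 4×15.999 = 190.524 g/mol.
Mass of Si per formula unit: 1 × 28.085 = 28.085 g.
Weight fraction Si = 28.085 / 190.524 = 0.1474.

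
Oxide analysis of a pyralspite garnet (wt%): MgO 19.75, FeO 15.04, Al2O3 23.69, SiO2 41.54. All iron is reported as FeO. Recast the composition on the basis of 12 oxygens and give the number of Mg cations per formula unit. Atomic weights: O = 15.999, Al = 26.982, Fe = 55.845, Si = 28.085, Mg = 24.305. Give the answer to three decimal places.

MgO (M=40.304): mol = 0.49003; Mg = 0.49003, O = 0.49003.
FeO (M=71.844): mol = 0.20934; Fe = 0.20934, O = 0.20934.
Al2O3 (M=101.961): mol = 0.23234; Al = 0.46468, O = 0.69702.
SiO2 (M=60.083): mol = 0.69138; Si = 0.69138, O = 1.38276.
ΣO = 2.77915; factor = 12/ΣO = 4.31787.
Mg apfu = 0.49003 × 4.31787 = 2.116.

2.116 Mg apfu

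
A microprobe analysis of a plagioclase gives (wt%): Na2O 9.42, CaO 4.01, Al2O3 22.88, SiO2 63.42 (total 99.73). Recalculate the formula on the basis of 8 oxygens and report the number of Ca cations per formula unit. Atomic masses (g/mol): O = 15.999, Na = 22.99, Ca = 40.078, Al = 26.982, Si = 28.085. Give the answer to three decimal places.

Na2O (M=61.979): mol = 0.15199; Na = 0.30398, O = 0.15199.
CaO (M=56.077): mol = 0.07151; Ca = 0.07151, O = 0.07151.
Al2O3 (M=101.961): mol = 0.22440; Al = 0.44880, O = 0.67320.
SiO2 (M=60.083): mol = 1.05554; Si = 1.05554, O = 2.11108.
ΣO = 3.00778; factor = 8/ΣO = 2.65977.
Ca apfu = 0.07151 × 2.65977 = 0.190.

0.190 Ca apfu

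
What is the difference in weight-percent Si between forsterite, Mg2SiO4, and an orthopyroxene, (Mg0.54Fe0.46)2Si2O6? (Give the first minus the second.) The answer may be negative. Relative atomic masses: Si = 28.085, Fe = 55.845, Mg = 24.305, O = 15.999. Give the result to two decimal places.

-4.48 percentage points

Si in Mg2SiO4: molar mass 140.691 g/mol; 1×28.085 = 28.085 g → 19.96 wt%.
Si in (Mg0.54Fe0.46)2Si2O6: molar mass 229.791 g/mol; 2×28.085 = 56.170 g → 24.44 wt%.
Difference = 19.96 − 24.44 = -4.48 percentage points.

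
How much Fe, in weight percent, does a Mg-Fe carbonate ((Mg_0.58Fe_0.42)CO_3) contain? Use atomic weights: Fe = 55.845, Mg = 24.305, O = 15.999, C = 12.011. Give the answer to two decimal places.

Formula mass = 0.58·24.305 + 0.42·55.845 + 1·12.011 + 3·15.999 = 97.560 g/mol, of which 23.455 g is Fe.
So Fe makes up 23.455/97.560 = 0.2404 of the mass, i.e. 24.04%.

24.04 weight percent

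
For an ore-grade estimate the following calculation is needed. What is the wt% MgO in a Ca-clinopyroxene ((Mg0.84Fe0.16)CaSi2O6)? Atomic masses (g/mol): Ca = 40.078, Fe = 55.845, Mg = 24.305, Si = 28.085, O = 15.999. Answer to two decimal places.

15.28 wt%

M((Mg0.84Fe0.16)CaSi2O6) = 221.593 g/mol; M(MgO) = 40.304 g/mol.
Moles MgO per formula unit = 0.84 Mg ÷ 1 = 0.8400.
MgO fraction = (0.8400 × 40.304) / 221.593 = 33.855/221.593 = 0.1528.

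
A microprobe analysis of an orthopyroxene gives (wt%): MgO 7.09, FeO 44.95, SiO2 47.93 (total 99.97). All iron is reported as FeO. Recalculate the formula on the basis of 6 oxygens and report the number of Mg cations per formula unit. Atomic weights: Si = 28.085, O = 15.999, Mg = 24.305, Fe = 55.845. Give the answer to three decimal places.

0.440 Mg apfu

MgO: 7.09/40.304 = 0.17591 mol → 0.17591 mol Mg, 0.17591 mol O.
FeO: 44.95/71.844 = 0.62566 mol → 0.62566 mol Fe, 0.62566 mol O.
SiO2: 47.93/60.083 = 0.79773 mol → 0.79773 mol Si, 1.59546 mol O.
Total oxygen = 2.39703 mol. Normalization factor = 6/2.39703 = 2.50310.
Mg per 6 O = 0.17591 × 2.50310 = 0.440.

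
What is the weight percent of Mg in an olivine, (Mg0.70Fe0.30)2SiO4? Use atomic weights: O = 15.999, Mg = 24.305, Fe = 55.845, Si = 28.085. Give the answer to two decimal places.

21.32 wt%

Molar mass of (Mg0.70Fe0.30)2SiO4: 1.40*24.305 + 0.60*55.845 + 1*28.085 + 4*15.999 = 159.615 g/mol.
Mass of Mg per formula unit: 1.40 × 24.305 = 34.027 g.
Weight fraction Mg = 34.027 / 159.615 = 0.2132.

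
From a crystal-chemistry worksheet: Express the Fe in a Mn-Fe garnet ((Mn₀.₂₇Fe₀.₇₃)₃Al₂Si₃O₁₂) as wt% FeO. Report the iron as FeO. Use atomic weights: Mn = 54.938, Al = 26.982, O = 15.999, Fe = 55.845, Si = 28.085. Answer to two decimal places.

Molar mass of (Mn₀.₂₇Fe₀.₇₃)₃Al₂Si₃O₁₂ = 0.81×54.938 + 2.19×55.845 + 2×26.982 + 3×28.085 + 12×15.999 = 497.007 g/mol.
Each formula unit contains 2.19 Fe, equivalent to 2.19/1 = 2.1900 mol FeO.
M(FeO) = 1×55.845 + 1×15.999 = 71.844 g/mol.
Mass of FeO per formula unit = 2.1900 × 71.844 = 157.338 g.
FeO wt% = 157.338 / 497.007 × 100 = 31.66%.

31.66 wt%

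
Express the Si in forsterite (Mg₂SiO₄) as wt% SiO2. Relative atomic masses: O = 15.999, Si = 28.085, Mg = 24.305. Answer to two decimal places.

42.71 wt%

Formula mass = 140.691 g/mol.
1 Si → 1.0000 mol SiO2 per formula unit; M(SiO2) = 60.083, so SiO2 mass = 60.083 g.
60.083/140.691 × 100 = 42.71 wt%.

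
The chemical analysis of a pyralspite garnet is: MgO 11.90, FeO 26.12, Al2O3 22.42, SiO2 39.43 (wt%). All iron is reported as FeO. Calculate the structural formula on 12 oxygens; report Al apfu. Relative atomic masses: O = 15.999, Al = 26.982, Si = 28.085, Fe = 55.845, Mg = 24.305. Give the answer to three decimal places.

2.006 Al apfu

11.90 wt% MgO ÷ 40.304 g/mol = 0.29526 mol, giving 0.29526 Mg and 0.29526 O.
26.12 wt% FeO ÷ 71.844 g/mol = 0.36357 mol, giving 0.36357 Fe and 0.36357 O.
22.42 wt% Al2O3 ÷ 101.961 g/mol = 0.21989 mol, giving 0.43978 Al and 0.65967 O.
39.43 wt% SiO2 ÷ 60.083 g/mol = 0.65626 mol, giving 0.65626 Si and 1.31252 O.
Oxygen sums to 2.63102; scaling by 12/2.63102 = 4.56097 puts the formula on 12 O.
Al: 0.43978 × 4.56097 = 2.006 atoms per formula unit.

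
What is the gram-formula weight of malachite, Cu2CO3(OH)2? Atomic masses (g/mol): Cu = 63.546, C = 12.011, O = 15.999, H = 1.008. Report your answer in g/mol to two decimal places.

221.11 g/mol

Cu: 2 × 63.546 = 127.0920
C: 1 × 12.011 = 12.0110
O: 5 × 15.999 = 79.9950
H: 2 × 1.008 = 2.0160
Summing the contributions gives the formula mass.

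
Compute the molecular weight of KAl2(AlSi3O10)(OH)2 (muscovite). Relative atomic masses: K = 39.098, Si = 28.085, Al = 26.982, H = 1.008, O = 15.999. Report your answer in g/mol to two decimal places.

398.30 g/mol

The formula mass is the sum 1*39.098 + 3*26.982 + 3*28.085 + 12*15.999 + 2*1.008.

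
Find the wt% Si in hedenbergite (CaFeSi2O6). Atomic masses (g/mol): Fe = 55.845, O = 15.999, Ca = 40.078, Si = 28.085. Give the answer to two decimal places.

Formula mass = 1*40.078 + 1*55.845 + 2*28.085 + 6*15.999 = 248.087 g/mol, of which 56.170 g is Si.
So Si makes up 56.170/248.087 = 0.2264 of the mass, i.e. 22.64%.

22.64 weight percent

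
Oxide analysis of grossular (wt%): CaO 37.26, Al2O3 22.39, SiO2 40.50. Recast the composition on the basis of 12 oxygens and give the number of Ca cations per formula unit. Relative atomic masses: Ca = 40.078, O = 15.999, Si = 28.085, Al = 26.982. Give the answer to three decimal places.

CaO: 37.26/56.077 = 0.66444 mol → 0.66444 mol Ca, 0.66444 mol O.
Al2O3: 22.39/101.961 = 0.21959 mol → 0.43918 mol Al, 0.65877 mol O.
SiO2: 40.50/60.083 = 0.67407 mol → 0.67407 mol Si, 1.34814 mol O.
Total oxygen = 2.67135 mol. Normalization factor = 12/2.67135 = 4.49211.
Ca per 12 O = 0.66444 × 4.49211 = 2.985.

2.985 Ca apfu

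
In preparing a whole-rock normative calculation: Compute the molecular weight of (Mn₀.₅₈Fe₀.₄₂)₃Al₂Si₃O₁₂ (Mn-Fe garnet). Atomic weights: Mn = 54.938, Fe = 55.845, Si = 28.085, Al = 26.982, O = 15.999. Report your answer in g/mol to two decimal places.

M = 1.74×54.938 + 1.26×55.845 + 2×26.982 + 3×28.085 + 12×15.999

496.16 g/mol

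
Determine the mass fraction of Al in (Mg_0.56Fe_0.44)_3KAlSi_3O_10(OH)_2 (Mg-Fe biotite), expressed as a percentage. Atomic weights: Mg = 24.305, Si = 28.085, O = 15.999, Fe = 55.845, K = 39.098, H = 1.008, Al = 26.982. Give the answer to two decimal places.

M((Mg_0.56Fe_0.44)_3KAlSi_3O_10(OH)_2) = 458.887 g/mol.
Al contributes 1 × 26.982 = 26.982 g per mole.
26.982/458.887 = 0.0588 → 5.88%.

5.88 weight percent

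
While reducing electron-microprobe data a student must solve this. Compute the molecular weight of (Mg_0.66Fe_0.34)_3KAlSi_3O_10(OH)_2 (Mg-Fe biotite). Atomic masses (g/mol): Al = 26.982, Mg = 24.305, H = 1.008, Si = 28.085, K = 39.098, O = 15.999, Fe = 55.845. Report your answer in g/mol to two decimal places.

449.42 g/mol

M = 1.98*24.305 + 1.02*55.845 + 1*39.098 + 1*26.982 + 3*28.085 + 12*15.999 + 2*1.008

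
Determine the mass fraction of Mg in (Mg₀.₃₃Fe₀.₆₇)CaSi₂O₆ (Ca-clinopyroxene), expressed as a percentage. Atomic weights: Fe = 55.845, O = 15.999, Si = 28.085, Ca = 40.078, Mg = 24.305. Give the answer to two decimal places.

3.37 wt%

Molar mass of (Mg₀.₃₃Fe₀.₆₇)CaSi₂O₆: 0.33*24.305 + 0.67*55.845 + 1*40.078 + 2*28.085 + 6*15.999 = 237.679 g/mol.
Mass of Mg per formula unit: 0.33 × 24.305 = 8.021 g.
Weight fraction Mg = 8.021 / 237.679 = 0.0337.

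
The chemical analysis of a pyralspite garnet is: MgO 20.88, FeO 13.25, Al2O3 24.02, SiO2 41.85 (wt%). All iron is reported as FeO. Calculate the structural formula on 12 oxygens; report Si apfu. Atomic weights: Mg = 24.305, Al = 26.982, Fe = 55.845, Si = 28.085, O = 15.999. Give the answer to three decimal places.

2.983 Si apfu

MgO: 20.88/40.304 = 0.51806 mol → 0.51806 mol Mg, 0.51806 mol O.
FeO: 13.25/71.844 = 0.18443 mol → 0.18443 mol Fe, 0.18443 mol O.
Al2O3: 24.02/101.961 = 0.23558 mol → 0.47116 mol Al, 0.70674 mol O.
SiO2: 41.85/60.083 = 0.69654 mol → 0.69654 mol Si, 1.39308 mol O.
Total oxygen = 2.80231 mol. Normalization factor = 12/2.80231 = 4.28218.
Si per 12 O = 0.69654 × 4.28218 = 2.983.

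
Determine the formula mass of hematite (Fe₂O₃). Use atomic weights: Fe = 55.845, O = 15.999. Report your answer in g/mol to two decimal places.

Fe: 2 × 55.845 = 111.6900
O: 3 × 15.999 = 47.9970
Summing the contributions gives the formula mass.

159.69 g/mol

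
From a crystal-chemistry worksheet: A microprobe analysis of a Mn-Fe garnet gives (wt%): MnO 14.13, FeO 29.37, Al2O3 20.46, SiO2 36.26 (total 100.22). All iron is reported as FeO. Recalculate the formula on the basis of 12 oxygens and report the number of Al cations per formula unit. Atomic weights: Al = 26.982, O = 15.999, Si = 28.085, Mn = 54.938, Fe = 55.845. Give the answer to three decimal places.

MnO (M=70.937): mol = 0.19919; Mn = 0.19919, O = 0.19919.
FeO (M=71.844): mol = 0.40880; Fe = 0.40880, O = 0.40880.
Al2O3 (M=101.961): mol = 0.20066; Al = 0.40132, O = 0.60198.
SiO2 (M=60.083): mol = 0.60350; Si = 0.60350, O = 1.20700.
ΣO = 2.41697; factor = 12/ΣO = 4.96489.
Al apfu = 0.40132 × 4.96489 = 1.993.

1.993 Al apfu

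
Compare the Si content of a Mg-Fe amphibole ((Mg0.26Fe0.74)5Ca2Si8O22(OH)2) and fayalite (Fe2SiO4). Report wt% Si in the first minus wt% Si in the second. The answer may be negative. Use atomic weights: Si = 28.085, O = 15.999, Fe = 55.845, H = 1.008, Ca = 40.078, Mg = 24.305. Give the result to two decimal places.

First mineral: 224.680 g Si in 929.051 g formula = 24.18 wt% Si.
Second mineral: 28.085 g Si in 203.771 g formula = 13.78 wt% Si.
24.18% − 13.78% gives a difference of 10.40 percentage points.

10.40 percentage points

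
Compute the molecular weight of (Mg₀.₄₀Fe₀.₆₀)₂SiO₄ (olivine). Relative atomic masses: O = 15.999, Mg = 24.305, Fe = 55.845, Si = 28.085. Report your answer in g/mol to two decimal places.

178.54 g/mol

M = 0.80×24.305 + 1.20×55.845 + 1×28.085 + 4×15.999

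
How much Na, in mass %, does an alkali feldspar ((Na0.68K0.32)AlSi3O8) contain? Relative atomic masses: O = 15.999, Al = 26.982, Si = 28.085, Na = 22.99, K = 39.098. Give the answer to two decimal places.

Formula mass = 0.68·22.99 + 0.32·39.098 + 1·26.982 + 3·28.085 + 8·15.999 = 267.374 g/mol, of which 15.633 g is Na.
So Na makes up 15.633/267.374 = 0.0585 of the mass, i.e. 5.85%.

5.85 mass %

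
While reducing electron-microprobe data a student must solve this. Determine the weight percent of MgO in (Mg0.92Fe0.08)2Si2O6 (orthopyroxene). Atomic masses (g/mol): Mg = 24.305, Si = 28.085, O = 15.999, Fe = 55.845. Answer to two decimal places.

Formula mass = 205.820 g/mol.
1.84 Mg → 1.8400 mol MgO per formula unit; M(MgO) = 40.304, so MgO mass = 74.159 g.
74.159/205.820 × 100 = 36.03 wt%.

36.03 wt%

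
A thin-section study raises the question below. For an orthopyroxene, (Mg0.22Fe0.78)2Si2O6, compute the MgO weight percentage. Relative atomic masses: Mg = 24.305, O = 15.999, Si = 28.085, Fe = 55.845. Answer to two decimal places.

7.09 wt%

Formula mass = 249.976 g/mol.
0.44 Mg → 0.4400 mol MgO per formula unit; M(MgO) = 40.304, so MgO mass = 17.734 g.
17.734/249.976 × 100 = 7.09 wt%.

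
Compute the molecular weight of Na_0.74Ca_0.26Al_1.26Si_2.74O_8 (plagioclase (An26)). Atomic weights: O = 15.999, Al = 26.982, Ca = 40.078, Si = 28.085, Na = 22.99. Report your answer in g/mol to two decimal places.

The formula mass is the sum 0.74*22.99 + 0.26*40.078 + 1.26*26.982 + 2.74*28.085 + 8*15.999.

266.38 g/mol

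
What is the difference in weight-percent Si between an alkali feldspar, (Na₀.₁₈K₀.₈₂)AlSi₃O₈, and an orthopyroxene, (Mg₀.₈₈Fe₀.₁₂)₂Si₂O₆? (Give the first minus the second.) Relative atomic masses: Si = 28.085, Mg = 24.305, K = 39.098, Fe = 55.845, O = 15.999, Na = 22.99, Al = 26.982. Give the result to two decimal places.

Si in (Na₀.₁₈K₀.₈₂)AlSi₃O₈: molar mass 275.428 g/mol; 3×28.085 = 84.255 g → 30.59 wt%.
Si in (Mg₀.₈₈Fe₀.₁₂)₂Si₂O₆: molar mass 208.344 g/mol; 2×28.085 = 56.170 g → 26.96 wt%.
Difference = 30.59 − 26.96 = 3.63 percentage points.

3.63 percentage points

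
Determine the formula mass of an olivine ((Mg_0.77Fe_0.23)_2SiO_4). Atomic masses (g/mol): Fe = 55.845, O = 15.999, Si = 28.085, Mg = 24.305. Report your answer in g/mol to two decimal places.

155.20 g/mol

M = 1.54·24.305 + 0.46·55.845 + 1·28.085 + 4·15.999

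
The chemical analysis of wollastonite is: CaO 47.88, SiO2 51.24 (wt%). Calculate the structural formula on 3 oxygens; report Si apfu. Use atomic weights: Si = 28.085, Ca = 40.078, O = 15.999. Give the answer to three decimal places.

1.000 Si apfu

CaO: 47.88/56.077 = 0.85383 mol → 0.85383 mol Ca, 0.85383 mol O.
SiO2: 51.24/60.083 = 0.85282 mol → 0.85282 mol Si, 1.70564 mol O.
Total oxygen = 2.55947 mol. Normalization factor = 3/2.55947 = 1.17212.
Si per 3 O = 0.85282 × 1.17212 = 1.000.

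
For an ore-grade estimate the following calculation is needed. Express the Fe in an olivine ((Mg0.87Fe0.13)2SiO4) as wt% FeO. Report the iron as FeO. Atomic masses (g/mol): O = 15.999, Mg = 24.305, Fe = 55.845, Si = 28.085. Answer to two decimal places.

Formula mass = 148.891 g/mol.
0.26 Fe → 0.2600 mol FeO per formula unit; M(FeO) = 71.844, so FeO mass = 18.679 g.
18.679/148.891 × 100 = 12.55 wt%.

12.55 wt%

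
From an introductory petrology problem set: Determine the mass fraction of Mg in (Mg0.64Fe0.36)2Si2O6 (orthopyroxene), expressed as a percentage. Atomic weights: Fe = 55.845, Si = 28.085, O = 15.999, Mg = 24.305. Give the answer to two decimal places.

Molar mass of (Mg0.64Fe0.36)2Si2O6: 1.28*24.305 + 0.72*55.845 + 2*28.085 + 6*15.999 = 223.483 g/mol.
Mass of Mg per formula unit: 1.28 × 24.305 = 31.110 g.
Weight fraction Mg = 31.110 / 223.483 = 0.1392.

13.92 wt%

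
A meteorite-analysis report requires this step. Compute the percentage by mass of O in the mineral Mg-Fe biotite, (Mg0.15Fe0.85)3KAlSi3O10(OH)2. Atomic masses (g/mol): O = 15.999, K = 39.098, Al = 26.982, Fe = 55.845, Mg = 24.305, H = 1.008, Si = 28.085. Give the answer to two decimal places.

38.58 wt%

M((Mg0.15Fe0.85)3KAlSi3O10(OH)2) = 497.681 g/mol.
O contributes 12 × 15.999 = 191.988 g per mole.
191.988/497.681 = 0.3858 → 38.58%.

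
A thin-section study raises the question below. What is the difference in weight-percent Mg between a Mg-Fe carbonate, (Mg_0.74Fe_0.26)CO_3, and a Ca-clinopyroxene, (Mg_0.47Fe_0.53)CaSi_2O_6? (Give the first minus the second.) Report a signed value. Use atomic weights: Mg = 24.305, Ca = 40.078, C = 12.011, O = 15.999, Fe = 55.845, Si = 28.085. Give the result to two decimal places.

M((Mg_0.74Fe_0.26)CO_3) = 92.513 g/mol, so wt% Mg = 17.986/92.513 × 100 = 19.44%.
M((Mg_0.47Fe_0.53)CaSi_2O_6) = 233.263 g/mol, so wt% Mg = 11.423/233.263 × 100 = 4.90%.
19.44 − 4.90 = 14.54 pp.

14.54 percentage points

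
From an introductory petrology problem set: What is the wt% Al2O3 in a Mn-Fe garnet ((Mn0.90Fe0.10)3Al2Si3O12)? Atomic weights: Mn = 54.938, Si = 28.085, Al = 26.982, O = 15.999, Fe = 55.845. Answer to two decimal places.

20.59 wt%

M((Mn0.90Fe0.10)3Al2Si3O12) = 495.293 g/mol; M(Al2O3) = 101.961 g/mol.
Moles Al2O3 per formula unit = 2 Al ÷ 2 = 1.0000.
Al2O3 fraction = (1.0000 × 101.961) / 495.293 = 101.961/495.293 = 0.2059.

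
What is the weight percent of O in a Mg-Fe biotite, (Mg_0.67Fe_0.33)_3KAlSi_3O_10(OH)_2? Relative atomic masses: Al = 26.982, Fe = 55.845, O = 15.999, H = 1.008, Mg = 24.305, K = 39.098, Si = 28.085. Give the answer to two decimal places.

M((Mg_0.67Fe_0.33)_3KAlSi_3O_10(OH)_2) = 448.479 g/mol.
O contributes 12 × 15.999 = 191.988 g per mole.
191.988/448.479 = 0.4281 → 42.81%.

42.81 weight percent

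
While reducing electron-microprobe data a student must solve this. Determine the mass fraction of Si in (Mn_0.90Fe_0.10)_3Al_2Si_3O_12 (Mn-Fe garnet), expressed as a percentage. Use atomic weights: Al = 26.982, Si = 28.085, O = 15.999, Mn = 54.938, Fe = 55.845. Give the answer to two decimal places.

Formula mass = 2.70×54.938 + 0.30×55.845 + 2×26.982 + 3×28.085 + 12×15.999 = 495.293 g/mol, of which 84.255 g is Si.
So Si makes up 84.255/495.293 = 0.1701 of the mass, i.e. 17.01%.

17.01 weight percent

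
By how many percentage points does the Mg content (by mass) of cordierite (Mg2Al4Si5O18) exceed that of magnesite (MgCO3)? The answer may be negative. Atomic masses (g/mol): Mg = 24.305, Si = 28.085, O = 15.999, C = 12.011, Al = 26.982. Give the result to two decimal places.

-20.52 percentage points

First mineral: 48.610 g Mg in 584.945 g formula = 8.31 wt% Mg.
Second mineral: 24.305 g Mg in 84.313 g formula = 28.83 wt% Mg.
8.31% − 28.83% gives a difference of -20.52 percentage points.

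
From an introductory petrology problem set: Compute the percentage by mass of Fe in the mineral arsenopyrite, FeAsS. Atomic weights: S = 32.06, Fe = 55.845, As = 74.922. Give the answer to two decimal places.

34.30 wt%

M(FeAsS) = 162.827 g/mol.
Fe contributes 1 × 55.845 = 55.845 g per mole.
55.845/162.827 = 0.3430 → 34.30%.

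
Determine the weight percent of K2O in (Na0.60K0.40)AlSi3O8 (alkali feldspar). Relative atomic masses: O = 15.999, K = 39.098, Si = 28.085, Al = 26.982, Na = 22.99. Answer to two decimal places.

7.01 wt%

M((Na0.60K0.40)AlSi3O8) = 268.662 g/mol; M(K2O) = 94.195 g/mol.
Moles K2O per formula unit = 0.40 K ÷ 2 = 0.2000.
K2O fraction = (0.2000 × 94.195) / 268.662 = 18.839/268.662 = 0.0701.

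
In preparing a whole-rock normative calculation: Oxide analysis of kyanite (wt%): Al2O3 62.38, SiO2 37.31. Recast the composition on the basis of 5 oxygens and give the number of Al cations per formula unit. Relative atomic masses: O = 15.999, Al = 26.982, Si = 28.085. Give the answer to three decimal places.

1.988 Al apfu

Al2O3 (M=101.961): mol = 0.61180; Al = 1.22360, O = 1.83540.
SiO2 (M=60.083): mol = 0.62097; Si = 0.62097, O = 1.24194.
ΣO = 3.07734; factor = 5/ΣO = 1.62478.
Al apfu = 1.22360 × 1.62478 = 1.988.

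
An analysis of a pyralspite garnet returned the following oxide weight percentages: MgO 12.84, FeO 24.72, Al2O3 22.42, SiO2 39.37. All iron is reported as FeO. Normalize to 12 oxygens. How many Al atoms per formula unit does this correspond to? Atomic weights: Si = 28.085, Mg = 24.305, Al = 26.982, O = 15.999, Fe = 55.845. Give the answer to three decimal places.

2.004 Al apfu

MgO: 12.84/40.304 = 0.31858 mol → 0.31858 mol Mg, 0.31858 mol O.
FeO: 24.72/71.844 = 0.34408 mol → 0.34408 mol Fe, 0.34408 mol O.
Al2O3: 22.42/101.961 = 0.21989 mol → 0.43978 mol Al, 0.65967 mol O.
SiO2: 39.37/60.083 = 0.65526 mol → 0.65526 mol Si, 1.31052 mol O.
Total oxygen = 2.63285 mol. Normalization factor = 12/2.63285 = 4.55780.
Al per 12 O = 0.43978 × 4.55780 = 2.004.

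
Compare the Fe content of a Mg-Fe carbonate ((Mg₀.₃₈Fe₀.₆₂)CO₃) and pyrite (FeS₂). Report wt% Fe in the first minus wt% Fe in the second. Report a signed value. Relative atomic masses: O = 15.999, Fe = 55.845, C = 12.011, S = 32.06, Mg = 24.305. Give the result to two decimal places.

-13.22 percentage points

M((Mg₀.₃₈Fe₀.₆₂)CO₃) = 103.868 g/mol, so wt% Fe = 34.624/103.868 × 100 = 33.33%.
M(FeS₂) = 119.965 g/mol, so wt% Fe = 55.845/119.965 × 100 = 46.55%.
33.33 − 46.55 = -13.22 pp.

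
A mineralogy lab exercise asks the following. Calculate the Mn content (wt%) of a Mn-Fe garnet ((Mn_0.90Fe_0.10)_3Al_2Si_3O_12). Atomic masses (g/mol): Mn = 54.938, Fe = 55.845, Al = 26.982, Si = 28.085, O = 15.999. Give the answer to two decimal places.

29.95 wt%

M((Mn_0.90Fe_0.10)_3Al_2Si_3O_12) = 495.293 g/mol.
Mn contributes 2.70 × 54.938 = 148.333 g per mole.
148.333/495.293 = 0.2995 → 29.95%.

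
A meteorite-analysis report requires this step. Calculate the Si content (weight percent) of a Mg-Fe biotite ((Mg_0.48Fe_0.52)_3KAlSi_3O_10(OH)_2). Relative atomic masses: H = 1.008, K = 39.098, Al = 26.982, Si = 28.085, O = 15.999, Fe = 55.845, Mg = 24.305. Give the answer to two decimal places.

Formula mass = 1.44*24.305 + 1.56*55.845 + 1*39.098 + 1*26.982 + 3*28.085 + 12*15.999 + 2*1.008 = 466.456 g/mol, of which 84.255 g is Si.
So Si makes up 84.255/466.456 = 0.1806 of the mass, i.e. 18.06%.

18.06 weight percent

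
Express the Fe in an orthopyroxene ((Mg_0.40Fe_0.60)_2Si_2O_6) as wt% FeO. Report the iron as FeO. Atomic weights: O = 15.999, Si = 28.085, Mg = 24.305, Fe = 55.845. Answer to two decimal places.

Formula mass = 238.622 g/mol.
1.20 Fe → 1.2000 mol FeO per formula unit; M(FeO) = 71.844, so FeO mass = 86.213 g.
86.213/238.622 × 100 = 36.13 wt%.

36.13 wt%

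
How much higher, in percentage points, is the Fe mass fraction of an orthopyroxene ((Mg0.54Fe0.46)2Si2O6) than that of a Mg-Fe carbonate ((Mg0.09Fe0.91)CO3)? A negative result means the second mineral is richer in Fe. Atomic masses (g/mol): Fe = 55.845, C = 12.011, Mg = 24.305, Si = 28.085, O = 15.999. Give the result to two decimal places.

-22.61 percentage points

Fe in (Mg0.54Fe0.46)2Si2O6: molar mass 229.791 g/mol; 0.92×55.845 = 51.377 g → 22.36 wt%.
Fe in (Mg0.09Fe0.91)CO3: molar mass 113.014 g/mol; 0.91×55.845 = 50.819 g → 44.97 wt%.
Difference = 22.36 − 44.97 = -22.61 percentage points.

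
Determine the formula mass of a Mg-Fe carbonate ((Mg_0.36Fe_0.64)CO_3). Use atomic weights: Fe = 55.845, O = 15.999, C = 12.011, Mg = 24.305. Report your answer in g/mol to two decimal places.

104.50 g/mol

Mg: 0.36 × 24.305 = 8.7498
Fe: 0.64 × 55.845 = 35.7408
C: 1 × 12.011 = 12.0110
O: 3 × 15.999 = 47.9970
Summing the contributions gives the formula mass.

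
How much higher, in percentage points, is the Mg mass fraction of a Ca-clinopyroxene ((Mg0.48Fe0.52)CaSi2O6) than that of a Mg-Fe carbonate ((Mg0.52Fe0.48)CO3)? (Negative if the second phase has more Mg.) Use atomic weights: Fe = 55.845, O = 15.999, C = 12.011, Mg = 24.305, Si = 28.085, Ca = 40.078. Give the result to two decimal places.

M((Mg0.48Fe0.52)CaSi2O6) = 232.948 g/mol, so wt% Mg = 11.666/232.948 × 100 = 5.01%.
M((Mg0.52Fe0.48)CO3) = 99.452 g/mol, so wt% Mg = 12.639/99.452 × 100 = 12.71%.
5.01 − 12.71 = -7.70 pp.

-7.70 percentage points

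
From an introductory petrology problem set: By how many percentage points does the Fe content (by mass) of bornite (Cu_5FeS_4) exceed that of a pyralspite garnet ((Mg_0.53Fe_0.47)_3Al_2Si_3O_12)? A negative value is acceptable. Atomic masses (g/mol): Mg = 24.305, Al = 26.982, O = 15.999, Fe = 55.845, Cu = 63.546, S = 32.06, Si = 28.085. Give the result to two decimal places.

M(Cu_5FeS_4) = 501.815 g/mol, so wt% Fe = 55.845/501.815 × 100 = 11.13%.
M((Mg_0.53Fe_0.47)_3Al_2Si_3O_12) = 447.593 g/mol, so wt% Fe = 78.741/447.593 × 100 = 17.59%.
11.13 − 17.59 = -6.46 pp.

-6.46 percentage points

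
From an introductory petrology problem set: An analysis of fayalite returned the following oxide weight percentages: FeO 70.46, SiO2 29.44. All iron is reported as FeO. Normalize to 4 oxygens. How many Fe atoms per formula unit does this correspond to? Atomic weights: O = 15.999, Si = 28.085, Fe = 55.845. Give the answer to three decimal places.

70.46 wt% FeO ÷ 71.844 g/mol = 0.98074 mol, giving 0.98074 Fe and 0.98074 O.
29.44 wt% SiO2 ÷ 60.083 g/mol = 0.48999 mol, giving 0.48999 Si and 0.97998 O.
Oxygen sums to 1.96072; scaling by 4/1.96072 = 2.04007 puts the formula on 4 O.
Fe: 0.98074 × 2.04007 = 2.001 atoms per formula unit.

2.001 Fe apfu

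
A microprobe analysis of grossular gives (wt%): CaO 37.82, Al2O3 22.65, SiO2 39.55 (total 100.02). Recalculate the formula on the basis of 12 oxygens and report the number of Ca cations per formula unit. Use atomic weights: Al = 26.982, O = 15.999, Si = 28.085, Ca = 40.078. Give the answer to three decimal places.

CaO (M=56.077): mol = 0.67443; Ca = 0.67443, O = 0.67443.
Al2O3 (M=101.961): mol = 0.22214; Al = 0.44428, O = 0.66642.
SiO2 (M=60.083): mol = 0.65826; Si = 0.65826, O = 1.31652.
ΣO = 2.65737; factor = 12/ΣO = 4.51574.
Ca apfu = 0.67443 × 4.51574 = 3.046.

3.046 Ca apfu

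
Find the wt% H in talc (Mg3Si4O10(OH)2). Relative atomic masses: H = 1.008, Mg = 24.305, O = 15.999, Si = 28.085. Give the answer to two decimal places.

0.53 wt%

Formula mass = 3×24.305 + 4×28.085 + 12×15.999 + 2×1.008 = 379.259 g/mol, of which 2.016 g is H.
So H makes up 2.016/379.259 = 0.0053 of the mass, i.e. 0.53%.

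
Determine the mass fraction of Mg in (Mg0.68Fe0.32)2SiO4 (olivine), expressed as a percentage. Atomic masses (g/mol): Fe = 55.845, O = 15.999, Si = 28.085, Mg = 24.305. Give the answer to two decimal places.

20.55 wt%

Molar mass of (Mg0.68Fe0.32)2SiO4: 1.36×24.305 + 0.64×55.845 + 1×28.085 + 4×15.999 = 160.877 g/mol.
Mass of Mg per formula unit: 1.36 × 24.305 = 33.055 g.
Weight fraction Mg = 33.055 / 160.877 = 0.2055.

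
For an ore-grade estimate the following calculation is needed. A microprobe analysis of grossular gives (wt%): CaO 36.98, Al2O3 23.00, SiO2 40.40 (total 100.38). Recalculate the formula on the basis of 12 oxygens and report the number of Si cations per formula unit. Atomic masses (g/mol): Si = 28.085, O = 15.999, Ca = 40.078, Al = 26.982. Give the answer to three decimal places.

3.010 Si apfu

36.98 wt% CaO ÷ 56.077 g/mol = 0.65945 mol, giving 0.65945 Ca and 0.65945 O.
23.00 wt% Al2O3 ÷ 101.961 g/mol = 0.22558 mol, giving 0.45116 Al and 0.67674 O.
40.40 wt% SiO2 ÷ 60.083 g/mol = 0.67240 mol, giving 0.67240 Si and 1.34480 O.
Oxygen sums to 2.68099; scaling by 12/2.68099 = 4.47596 puts the formula on 12 O.
Si: 0.67240 × 4.47596 = 3.010 atoms per formula unit.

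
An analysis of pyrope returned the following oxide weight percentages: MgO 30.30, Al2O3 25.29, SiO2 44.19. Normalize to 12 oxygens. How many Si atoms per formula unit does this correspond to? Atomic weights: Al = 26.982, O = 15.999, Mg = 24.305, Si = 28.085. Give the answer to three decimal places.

2.975 Si apfu

30.30 wt% MgO ÷ 40.304 g/mol = 0.75179 mol, giving 0.75179 Mg and 0.75179 O.
25.29 wt% Al2O3 ÷ 101.961 g/mol = 0.24804 mol, giving 0.49608 Al and 0.74412 O.
44.19 wt% SiO2 ÷ 60.083 g/mol = 0.73548 mol, giving 0.73548 Si and 1.47096 O.
Oxygen sums to 2.96687; scaling by 12/2.96687 = 4.04467 puts the formula on 12 O.
Si: 0.73548 × 4.04467 = 2.975 atoms per formula unit.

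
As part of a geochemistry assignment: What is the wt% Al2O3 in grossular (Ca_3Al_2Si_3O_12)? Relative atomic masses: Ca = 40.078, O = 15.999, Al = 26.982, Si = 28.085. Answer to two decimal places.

M(Ca_3Al_2Si_3O_12) = 450.441 g/mol; M(Al2O3) = 101.961 g/mol.
Moles Al2O3 per formula unit = 2 Al ÷ 2 = 1.0000.
Al2O3 fraction = (1.0000 × 101.961) / 450.441 = 101.961/450.441 = 0.2264.

22.64 wt%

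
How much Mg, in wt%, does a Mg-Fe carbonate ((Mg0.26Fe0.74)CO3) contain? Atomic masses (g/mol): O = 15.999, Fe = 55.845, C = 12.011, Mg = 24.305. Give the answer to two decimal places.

Molar mass of (Mg0.26Fe0.74)CO3: 0.26·24.305 + 0.74·55.845 + 1·12.011 + 3·15.999 = 107.653 g/mol.
Mass of Mg per formula unit: 0.26 × 24.305 = 6.319 g.
Weight fraction Mg = 6.319 / 107.653 = 0.0587.

5.87 wt%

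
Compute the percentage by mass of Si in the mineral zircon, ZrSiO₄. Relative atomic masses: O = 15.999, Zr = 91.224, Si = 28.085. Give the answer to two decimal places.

15.32 weight percent

Molar mass of ZrSiO₄: 1·91.224 + 1·28.085 + 4·15.999 = 183.305 g/mol.
Mass of Si per formula unit: 1 × 28.085 = 28.085 g.
Weight fraction Si = 28.085 / 183.305 = 0.1532.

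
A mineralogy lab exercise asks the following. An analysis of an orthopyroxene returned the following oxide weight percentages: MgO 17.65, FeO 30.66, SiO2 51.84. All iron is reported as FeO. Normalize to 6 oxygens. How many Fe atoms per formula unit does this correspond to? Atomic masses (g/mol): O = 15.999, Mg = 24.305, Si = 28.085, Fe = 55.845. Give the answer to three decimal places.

0.989 Fe apfu

MgO (M=40.304): mol = 0.43792; Mg = 0.43792, O = 0.43792.
FeO (M=71.844): mol = 0.42676; Fe = 0.42676, O = 0.42676.
SiO2 (M=60.083): mol = 0.86281; Si = 0.86281, O = 1.72562.
ΣO = 2.59030; factor = 6/ΣO = 2.31633.
Fe apfu = 0.42676 × 2.31633 = 0.989.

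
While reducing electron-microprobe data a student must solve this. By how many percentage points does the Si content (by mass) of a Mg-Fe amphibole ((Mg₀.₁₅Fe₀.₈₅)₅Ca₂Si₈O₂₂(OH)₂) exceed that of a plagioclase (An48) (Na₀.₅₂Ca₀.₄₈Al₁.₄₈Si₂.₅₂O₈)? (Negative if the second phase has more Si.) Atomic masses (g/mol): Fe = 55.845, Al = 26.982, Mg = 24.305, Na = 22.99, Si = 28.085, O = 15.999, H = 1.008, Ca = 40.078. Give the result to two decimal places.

M((Mg₀.₁₅Fe₀.₈₅)₅Ca₂Si₈O₂₂(OH)₂) = 946.398 g/mol, so wt% Si = 224.680/946.398 × 100 = 23.74%.
M(Na₀.₅₂Ca₀.₄₈Al₁.₄₈Si₂.₅₂O₈) = 269.892 g/mol, so wt% Si = 70.774/269.892 × 100 = 26.22%.
23.74 − 26.22 = -2.48 pp.

-2.48 percentage points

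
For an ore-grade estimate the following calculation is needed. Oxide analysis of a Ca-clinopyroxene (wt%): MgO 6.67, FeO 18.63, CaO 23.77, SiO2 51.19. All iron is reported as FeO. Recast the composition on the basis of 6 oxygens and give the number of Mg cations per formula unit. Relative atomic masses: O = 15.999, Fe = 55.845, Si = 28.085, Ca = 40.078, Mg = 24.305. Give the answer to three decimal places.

0.389 Mg apfu

MgO (M=40.304): mol = 0.16549; Mg = 0.16549, O = 0.16549.
FeO (M=71.844): mol = 0.25931; Fe = 0.25931, O = 0.25931.
CaO (M=56.077): mol = 0.42388; Ca = 0.42388, O = 0.42388.
SiO2 (M=60.083): mol = 0.85199; Si = 0.85199, O = 1.70398.
ΣO = 2.55266; factor = 6/ΣO = 2.35049.
Mg apfu = 0.16549 × 2.35049 = 0.389.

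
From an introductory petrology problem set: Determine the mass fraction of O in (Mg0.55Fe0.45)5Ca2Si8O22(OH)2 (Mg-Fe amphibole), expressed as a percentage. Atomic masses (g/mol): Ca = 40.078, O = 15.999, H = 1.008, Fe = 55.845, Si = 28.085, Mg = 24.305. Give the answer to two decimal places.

43.47 wt%

Molar mass of (Mg0.55Fe0.45)5Ca2Si8O22(OH)2: 2.75×24.305 + 2.25×55.845 + 2×40.078 + 8×28.085 + 24×15.999 + 2×1.008 = 883.318 g/mol.
Mass of O per formula unit: 24 × 15.999 = 383.976 g.
Weight fraction O = 383.976 / 883.318 = 0.4347.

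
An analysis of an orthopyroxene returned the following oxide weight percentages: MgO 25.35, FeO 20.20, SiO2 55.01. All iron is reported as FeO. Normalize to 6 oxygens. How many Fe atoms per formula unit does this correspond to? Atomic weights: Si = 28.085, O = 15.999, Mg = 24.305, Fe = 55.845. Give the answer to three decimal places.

MgO (M=40.304): mol = 0.62897; Mg = 0.62897, O = 0.62897.
FeO (M=71.844): mol = 0.28116; Fe = 0.28116, O = 0.28116.
SiO2 (M=60.083): mol = 0.91557; Si = 0.91557, O = 1.83114.
ΣO = 2.74127; factor = 6/ΣO = 2.18877.
Fe apfu = 0.28116 × 2.18877 = 0.615.

0.615 Fe apfu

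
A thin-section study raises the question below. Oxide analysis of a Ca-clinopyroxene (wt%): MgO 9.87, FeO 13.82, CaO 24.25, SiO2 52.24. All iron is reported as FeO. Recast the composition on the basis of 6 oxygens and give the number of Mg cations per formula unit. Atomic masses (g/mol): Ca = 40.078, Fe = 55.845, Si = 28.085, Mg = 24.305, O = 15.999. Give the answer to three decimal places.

0.563 Mg apfu

MgO: 9.87/40.304 = 0.24489 mol → 0.24489 mol Mg, 0.24489 mol O.
FeO: 13.82/71.844 = 0.19236 mol → 0.19236 mol Fe, 0.19236 mol O.
CaO: 24.25/56.077 = 0.43244 mol → 0.43244 mol Ca, 0.43244 mol O.
SiO2: 52.24/60.083 = 0.86946 mol → 0.86946 mol Si, 1.73892 mol O.
Total oxygen = 2.60861 mol. Normalization factor = 6/2.60861 = 2.30008.
Mg per 6 O = 0.24489 × 2.30008 = 0.563.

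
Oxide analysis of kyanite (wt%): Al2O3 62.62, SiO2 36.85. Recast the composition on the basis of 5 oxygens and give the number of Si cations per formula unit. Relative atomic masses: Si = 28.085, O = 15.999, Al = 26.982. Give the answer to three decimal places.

62.62 wt% Al2O3 ÷ 101.961 g/mol = 0.61416 mol, giving 1.22832 Al and 1.84248 O.
36.85 wt% SiO2 ÷ 60.083 g/mol = 0.61332 mol, giving 0.61332 Si and 1.22664 O.
Oxygen sums to 3.06912; scaling by 5/3.06912 = 1.62913 puts the formula on 5 O.
Si: 0.61332 × 1.62913 = 0.999 atoms per formula unit.

0.999 Si apfu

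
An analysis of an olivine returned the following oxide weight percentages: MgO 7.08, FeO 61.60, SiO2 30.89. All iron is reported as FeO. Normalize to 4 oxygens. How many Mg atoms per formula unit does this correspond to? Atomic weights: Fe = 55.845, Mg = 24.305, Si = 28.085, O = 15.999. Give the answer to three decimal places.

0.341 Mg apfu

7.08 wt% MgO ÷ 40.304 g/mol = 0.17566 mol, giving 0.17566 Mg and 0.17566 O.
61.60 wt% FeO ÷ 71.844 g/mol = 0.85741 mol, giving 0.85741 Fe and 0.85741 O.
30.89 wt% SiO2 ÷ 60.083 g/mol = 0.51412 mol, giving 0.51412 Si and 1.02824 O.
Oxygen sums to 2.06131; scaling by 4/2.06131 = 1.94051 puts the formula on 4 O.
Mg: 0.17566 × 1.94051 = 0.341 atoms per formula unit.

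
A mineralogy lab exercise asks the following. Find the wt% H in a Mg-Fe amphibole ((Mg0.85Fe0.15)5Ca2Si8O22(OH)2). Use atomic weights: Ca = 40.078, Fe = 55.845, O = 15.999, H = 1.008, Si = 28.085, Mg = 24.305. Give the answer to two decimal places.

0.24 mass %

Molar mass of (Mg0.85Fe0.15)5Ca2Si8O22(OH)2: 4.25·24.305 + 0.75·55.845 + 2·40.078 + 8·28.085 + 24·15.999 + 2·1.008 = 836.008 g/mol.
Mass of H per formula unit: 2 × 1.008 = 2.016 g.
Weight fraction H = 2.016 / 836.008 = 0.0024.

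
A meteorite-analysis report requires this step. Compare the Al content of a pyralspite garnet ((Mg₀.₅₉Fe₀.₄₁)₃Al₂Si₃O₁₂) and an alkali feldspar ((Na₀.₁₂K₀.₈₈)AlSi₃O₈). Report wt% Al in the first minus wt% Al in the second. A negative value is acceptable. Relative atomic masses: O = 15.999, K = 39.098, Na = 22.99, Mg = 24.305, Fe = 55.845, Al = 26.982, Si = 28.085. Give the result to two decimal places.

Al in (Mg₀.₅₉Fe₀.₄₁)₃Al₂Si₃O₁₂: molar mass 441.916 g/mol; 2×26.982 = 53.964 g → 12.21 wt%.
Al in (Na₀.₁₂K₀.₈₈)AlSi₃O₈: molar mass 276.394 g/mol; 1×26.982 = 26.982 g → 9.76 wt%.
Difference = 12.21 − 9.76 = 2.45 percentage points.

2.45 percentage points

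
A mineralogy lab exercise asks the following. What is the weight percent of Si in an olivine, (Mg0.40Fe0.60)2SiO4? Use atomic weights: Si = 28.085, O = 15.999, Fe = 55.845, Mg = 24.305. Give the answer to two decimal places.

15.73 weight percent

Molar mass of (Mg0.40Fe0.60)2SiO4: 0.80×24.305 + 1.20×55.845 + 1×28.085 + 4×15.999 = 178.539 g/mol.
Mass of Si per formula unit: 1 × 28.085 = 28.085 g.
Weight fraction Si = 28.085 / 178.539 = 0.1573.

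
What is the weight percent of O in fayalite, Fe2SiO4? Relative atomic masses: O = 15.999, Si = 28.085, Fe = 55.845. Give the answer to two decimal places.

31.41 weight percent

Formula mass = 2*55.845 + 1*28.085 + 4*15.999 = 203.771 g/mol, of which 63.996 g is O.
So O makes up 63.996/203.771 = 0.3141 of the mass, i.e. 31.41%.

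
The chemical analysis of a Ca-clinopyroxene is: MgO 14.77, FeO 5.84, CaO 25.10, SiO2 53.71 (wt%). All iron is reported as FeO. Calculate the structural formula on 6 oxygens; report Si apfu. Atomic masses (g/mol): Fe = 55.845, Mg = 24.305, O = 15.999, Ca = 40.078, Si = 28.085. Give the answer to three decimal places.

1.999 Si apfu

MgO (M=40.304): mol = 0.36646; Mg = 0.36646, O = 0.36646.
FeO (M=71.844): mol = 0.08129; Fe = 0.08129, O = 0.08129.
CaO (M=56.077): mol = 0.44760; Ca = 0.44760, O = 0.44760.
SiO2 (M=60.083): mol = 0.89393; Si = 0.89393, O = 1.78786.
ΣO = 2.68321; factor = 6/ΣO = 2.23613.
Si apfu = 0.89393 × 2.23613 = 1.999.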